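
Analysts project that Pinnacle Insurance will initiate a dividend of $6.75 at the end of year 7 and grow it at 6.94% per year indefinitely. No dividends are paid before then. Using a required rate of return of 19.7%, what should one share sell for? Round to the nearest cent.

$17.98

Deferred-dividend DDM. At t=6 the remaining stream is a growing perpetuity with first payment D_7 = 6.75.
V_6 = D_7/(r−g) = 6.75/(0.197−0.0694) = 52.8997
P₀ = V_6/(1+r)^6 = 52.8997/(1+0.197)^6 = 17.9841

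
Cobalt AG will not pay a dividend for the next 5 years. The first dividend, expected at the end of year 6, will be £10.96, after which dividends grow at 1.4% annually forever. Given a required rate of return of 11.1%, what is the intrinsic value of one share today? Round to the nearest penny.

Deferred-dividend DDM. At t=5 the remaining stream is a growing perpetuity with first payment D_6 = 10.96.
V_5 = D_6/(r−g) = 10.96/(0.111−0.014) = 112.9897
P₀ = V_5/(1+r)^5 = 112.9897/(1+0.111)^5 = 66.7527

£66.75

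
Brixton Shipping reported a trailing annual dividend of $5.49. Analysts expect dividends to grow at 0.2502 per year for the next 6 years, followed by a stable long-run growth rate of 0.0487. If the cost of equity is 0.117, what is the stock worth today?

Two-stage DDM. Project D₁…D_6 at 0.2502, terminal growth 0.0487, discount at r = 0.117.
D_1 = 6.8636
D_2 = 8.5809
D_3 = 10.7278
D_4 = 13.4119
D_5 = 16.7676
D_6 = 20.9628
Terminal value at t=6: TV = D_7/(r−g) = 21.9837/(0.117−0.0487) = 321.8695
P₀ = 6.8636/(1+0.117)^1 + 8.5809/(1+0.117)^2 + 10.7278/(1+0.117)^3 + 13.4119/(1+0.117)^4 + 16.7676/(1+0.117)^5 + 20.9628/(1+0.117)^6 + 321.8695/(1+0.117)^6 = 215.4852

$215.49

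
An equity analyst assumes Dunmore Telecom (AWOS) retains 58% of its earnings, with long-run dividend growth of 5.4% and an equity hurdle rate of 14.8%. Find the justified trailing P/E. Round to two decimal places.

4.71

Payout ratio b = 1 − 0.58 = 0.42.
Justified trailing P/E = b(1+g)/(r−g) = 0.42×(1+0.054)/(0.148−0.054) = 4.7094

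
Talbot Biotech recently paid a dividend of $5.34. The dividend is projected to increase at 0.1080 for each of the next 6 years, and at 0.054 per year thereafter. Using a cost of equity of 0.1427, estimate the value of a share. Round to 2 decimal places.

$81.54

Two-stage DDM. Project D₁…D_6 at 0.108, terminal growth 0.054, discount at r = 0.1427.
D_1 = 5.9167
D_2 = 6.5557
D_3 = 7.2637
D_4 = 8.0482
D_5 = 8.9174
D_6 = 9.8805
Terminal value at t=6: TV = D_7/(r−g) = 10.4141/(0.1427−0.054) = 117.4078
P₀ = 5.9167/(1+0.1427)^1 + 6.5557/(1+0.1427)^2 + 7.2637/(1+0.1427)^3 + 8.0482/(1+0.1427)^4 + 8.9174/(1+0.1427)^5 + 9.8805/(1+0.1427)^6 + 117.4078/(1+0.1427)^6 = 81.5374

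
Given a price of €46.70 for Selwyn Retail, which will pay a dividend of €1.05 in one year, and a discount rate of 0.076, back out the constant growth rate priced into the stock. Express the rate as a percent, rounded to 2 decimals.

5.35%

From P₀ = D₁/(r − g), the implied growth is g = r − D₁/P₀.
g = 0.076 − 1.05/46.70 = 0.076 − 0.02248 = 0.05352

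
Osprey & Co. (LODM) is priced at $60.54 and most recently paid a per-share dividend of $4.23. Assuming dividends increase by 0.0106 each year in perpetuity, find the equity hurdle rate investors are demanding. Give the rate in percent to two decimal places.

8.12%

Rearranging the constant-growth DDM: r = D₁/P₀ + g.
D₁ = 4.23 × (1 + 0.0106) = 4.2748.
r = 4.2748 / 60.54 + 0.0106 = 0.07061 + 0.0106 = 0.08121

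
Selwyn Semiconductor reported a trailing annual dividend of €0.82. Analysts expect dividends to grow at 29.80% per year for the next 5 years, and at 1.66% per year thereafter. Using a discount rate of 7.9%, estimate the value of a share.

€41.04

Two-stage DDM. Project D₁…D_5 at 0.298, terminal growth 0.0166, discount at r = 0.079.
D_1 = 1.0644
D_2 = 1.3815
D_3 = 1.7932
D_4 = 2.3276
D_5 = 3.0213
Terminal value at t=5: TV = D_6/(r−g) = 3.0714/(0.079−0.0166) = 49.2213
P₀ = 1.0644/(1+0.079)^1 + 1.3815/(1+0.079)^2 + 1.7932/(1+0.079)^3 + 2.3276/(1+0.079)^4 + 3.0213/(1+0.079)^5 + 49.2213/(1+0.079)^5 = 41.0382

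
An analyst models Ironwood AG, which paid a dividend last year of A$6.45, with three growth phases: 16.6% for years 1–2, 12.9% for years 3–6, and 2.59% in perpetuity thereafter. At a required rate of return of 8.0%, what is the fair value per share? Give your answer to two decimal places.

A$218.38

Three-stage DDM. Project D₁…D_6; terminal Gordon value at t=6 with g = 0.0259; discount at r = 0.08.
D_1 = 7.5207
D_2 = 8.7691
D_3 = 9.9004
D_4 = 11.1775
D_5 = 12.6194
D_6 = 14.2473
TV_6 = 14.6163/(0.08−0.0259) = 270.1720
P₀ = Σ Dₜ/(1+r)ᵗ + TV_6/(1+r)^6 = 218.3777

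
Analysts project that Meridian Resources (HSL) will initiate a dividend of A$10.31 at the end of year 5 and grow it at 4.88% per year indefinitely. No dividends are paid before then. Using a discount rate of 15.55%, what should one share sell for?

Deferred-dividend DDM. At t=4 the remaining stream is a growing perpetuity with first payment D_5 = 10.31.
V_4 = D_5/(r−g) = 10.31/(0.1555−0.0488) = 96.6261
P₀ = V_4/(1+r)^4 = 96.6261/(1+0.1555)^4 = 54.2019

A$54.20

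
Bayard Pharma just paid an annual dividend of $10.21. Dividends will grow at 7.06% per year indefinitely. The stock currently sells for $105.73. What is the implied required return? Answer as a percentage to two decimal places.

17.40%

Rearranging the constant-growth DDM: r = D₁/P₀ + g.
D₁ = 10.21 × (1 + 0.0706) = 10.9308.
r = 10.9308 / 105.73 + 0.0706 = 0.10338 + 0.0706 = 0.17398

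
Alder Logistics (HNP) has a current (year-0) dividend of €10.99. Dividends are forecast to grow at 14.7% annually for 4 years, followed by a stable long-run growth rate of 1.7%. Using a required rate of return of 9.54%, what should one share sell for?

Two-stage DDM. Project D₁…D_4 at 0.147, terminal growth 0.017, discount at r = 0.0954.
D_1 = 12.6055
D_2 = 14.4585
D_3 = 16.5839
D_4 = 19.0218
Terminal value at t=4: TV = D_5/(r−g) = 19.3452/(0.0954−0.017) = 246.7495
P₀ = 12.6055/(1+0.0954)^1 + 14.4585/(1+0.0954)^2 + 16.5839/(1+0.0954)^3 + 19.0218/(1+0.0954)^4 + 246.7495/(1+0.0954)^4 = 220.7687

€220.77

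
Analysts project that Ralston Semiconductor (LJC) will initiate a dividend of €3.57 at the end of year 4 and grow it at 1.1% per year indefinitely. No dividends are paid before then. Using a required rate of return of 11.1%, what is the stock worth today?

Deferred-dividend DDM. At t=3 the remaining stream is a growing perpetuity with first payment D_4 = 3.57.
V_3 = D_4/(r−g) = 3.57/(0.111−0.011) = 35.7000
P₀ = V_3/(1+r)^3 = 35.7000/(1+0.111)^3 = 26.0331

€26.03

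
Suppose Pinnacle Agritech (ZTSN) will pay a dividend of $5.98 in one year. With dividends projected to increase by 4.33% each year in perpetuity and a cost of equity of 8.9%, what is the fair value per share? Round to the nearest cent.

Gordon growth model: P₀ = D₁/(r − g), with D₁ = 5.98 given directly.
P₀ = 5.9800 / (0.089 − 0.0433) = 5.9800 / 0.0457 = 130.8534

$130.85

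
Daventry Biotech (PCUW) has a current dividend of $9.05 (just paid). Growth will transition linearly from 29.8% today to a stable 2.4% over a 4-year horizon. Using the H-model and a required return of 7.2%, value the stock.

H-model: P₀ = D₀[(1+g_L) + H(g_S−g_L)]/(r−g_L), with H = 4/2 = 2.
P₀ = 9.05 × [(1+0.024) + 2×(0.298−0.024)] / (0.072−0.024)
   = 9.05 × 1.5720 / 0.048 = 296.3875

$296.39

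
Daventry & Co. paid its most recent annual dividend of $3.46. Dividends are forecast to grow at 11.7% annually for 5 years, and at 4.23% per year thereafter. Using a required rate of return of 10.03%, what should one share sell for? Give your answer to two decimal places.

Two-stage DDM. Project D₁…D_5 at 0.117, terminal growth 0.0423, discount at r = 0.1003.
D_1 = 3.8648
D_2 = 4.3170
D_3 = 4.8221
D_4 = 5.3863
D_5 = 6.0165
Terminal value at t=5: TV = D_6/(r−g) = 6.2710/(0.1003−0.0423) = 108.1202
P₀ = 3.8648/(1+0.1003)^1 + 4.3170/(1+0.1003)^2 + 4.8221/(1+0.1003)^3 + 5.3863/(1+0.1003)^4 + 6.0165/(1+0.1003)^5 + 108.1202/(1+0.1003)^5 = 85.1465

$85.15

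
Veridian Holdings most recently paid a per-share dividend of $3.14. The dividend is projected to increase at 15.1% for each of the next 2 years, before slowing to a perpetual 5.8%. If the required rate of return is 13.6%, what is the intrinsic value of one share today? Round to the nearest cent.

$50.13

Two-stage DDM. Project D₁…D_2 at 0.151, terminal growth 0.058, discount at r = 0.136.
D_1 = 3.6141
D_2 = 4.1599
Terminal value at t=2: TV = D_3/(r−g) = 4.4011/(0.136−0.058) = 56.4250
P₀ = 3.6141/(1+0.136)^1 + 4.1599/(1+0.136)^2 + 56.4250/(1+0.136)^2 = 50.1284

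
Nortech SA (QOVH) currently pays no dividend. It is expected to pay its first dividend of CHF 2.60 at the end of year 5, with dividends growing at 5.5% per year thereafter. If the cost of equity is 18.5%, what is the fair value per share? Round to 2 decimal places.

Deferred-dividend DDM. At t=4 the remaining stream is a growing perpetuity with first payment D_5 = 2.60.
V_4 = D_5/(r−g) = 2.60/(0.185−0.055) = 20.0000
P₀ = V_4/(1+r)^4 = 20.0000/(1+0.185)^4 = 10.1428

CHF 10.14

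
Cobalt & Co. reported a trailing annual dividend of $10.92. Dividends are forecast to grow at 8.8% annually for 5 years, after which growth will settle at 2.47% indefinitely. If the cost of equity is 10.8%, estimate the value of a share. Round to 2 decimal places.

$174.35

Two-stage DDM. Project D₁…D_5 at 0.088, terminal growth 0.0247, discount at r = 0.108.
D_1 = 11.8810
D_2 = 12.9265
D_3 = 14.0640
D_4 = 15.3016
D_5 = 16.6482
Terminal value at t=5: TV = D_6/(r−g) = 17.0594/(0.108−0.0247) = 204.7948
P₀ = 11.8810/(1+0.108)^1 + 12.9265/(1+0.108)^2 + 14.0640/(1+0.108)^3 + 15.3016/(1+0.108)^4 + 16.6482/(1+0.108)^5 + 204.7948/(1+0.108)^5 = 174.3501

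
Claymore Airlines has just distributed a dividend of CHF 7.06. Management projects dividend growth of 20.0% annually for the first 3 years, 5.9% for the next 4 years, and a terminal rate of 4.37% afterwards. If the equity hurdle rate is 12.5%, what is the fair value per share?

CHF 140.03

Three-stage DDM. Project D₁…D_7; terminal Gordon value at t=7 with g = 0.0437; discount at r = 0.125.
D_1 = 8.4720
D_2 = 10.1664
D_3 = 12.1997
D_4 = 12.9195
D_5 = 13.6817
D_6 = 14.4889
D_7 = 15.3438
TV_7 = 16.0143/(0.125−0.0437) = 196.9779
P₀ = Σ Dₜ/(1+r)ᵗ + TV_7/(1+r)^7 = 140.0315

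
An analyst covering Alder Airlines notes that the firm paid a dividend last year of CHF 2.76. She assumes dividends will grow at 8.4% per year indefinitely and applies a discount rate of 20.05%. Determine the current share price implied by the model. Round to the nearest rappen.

Gordon growth model: P₀ = D₁/(r − g). D₁ = 2.76 × (1 + 0.084) = 2.9918.
P₀ = 2.9918 / (0.2005 − 0.084) = 2.9918 / 0.1165 = 25.6810

CHF 25.68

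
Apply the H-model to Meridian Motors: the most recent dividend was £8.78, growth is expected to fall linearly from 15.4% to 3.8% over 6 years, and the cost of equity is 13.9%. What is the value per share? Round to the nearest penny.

H-model: P₀ = D₀[(1+g_L) + H(g_S−g_L)]/(r−g_L), with H = 6/2 = 3.
P₀ = 8.78 × [(1+0.038) + 3×(0.154−0.038)] / (0.139−0.038)
   = 8.78 × 1.3860 / 0.101 = 120.4859

£120.49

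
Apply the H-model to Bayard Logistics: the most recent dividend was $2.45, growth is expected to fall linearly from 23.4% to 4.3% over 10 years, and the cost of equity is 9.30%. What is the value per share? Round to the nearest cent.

H-model: P₀ = D₀[(1+g_L) + H(g_S−g_L)]/(r−g_L), with H = 10/2 = 5.
P₀ = 2.45 × [(1+0.043) + 5×(0.234−0.043)] / (0.093−0.043)
   = 2.45 × 1.9980 / 0.05 = 97.9020

$97.90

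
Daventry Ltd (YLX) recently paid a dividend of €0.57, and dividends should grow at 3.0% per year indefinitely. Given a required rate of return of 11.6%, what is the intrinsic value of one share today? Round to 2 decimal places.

Gordon growth model: P₀ = D₁/(r − g). D₁ = 0.57 × (1 + 0.03) = 0.5871.
P₀ = 0.5871 / (0.116 − 0.03) = 0.5871 / 0.086 = 6.8267

€6.83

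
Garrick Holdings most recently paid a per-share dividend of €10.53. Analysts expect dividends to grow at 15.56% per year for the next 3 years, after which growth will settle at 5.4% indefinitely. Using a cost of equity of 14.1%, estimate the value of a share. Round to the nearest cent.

€164.94

Two-stage DDM. Project D₁…D_3 at 0.1556, terminal growth 0.054, discount at r = 0.141.
D_1 = 12.1685
D_2 = 14.0619
D_3 = 16.2499
Terminal value at t=3: TV = D_4/(r−g) = 17.1274/(0.141−0.054) = 196.8667
P₀ = 12.1685/(1+0.141)^1 + 14.0619/(1+0.141)^2 + 16.2499/(1+0.141)^3 + 196.8667/(1+0.141)^3 = 164.9357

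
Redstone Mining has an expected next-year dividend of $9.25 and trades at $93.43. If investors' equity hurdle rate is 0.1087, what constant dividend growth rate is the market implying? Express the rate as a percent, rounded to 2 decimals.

0.97%

From P₀ = D₁/(r − g), the implied growth is g = r − D₁/P₀.
g = 0.1087 − 9.25/93.43 = 0.1087 − 0.09900 = 0.00970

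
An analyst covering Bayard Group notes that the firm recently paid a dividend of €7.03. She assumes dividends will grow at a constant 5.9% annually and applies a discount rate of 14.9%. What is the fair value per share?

Gordon growth model: P₀ = D₁/(r − g). D₁ = 7.03 × (1 + 0.059) = 7.4448.
P₀ = 7.4448 / (0.149 − 0.059) = 7.4448 / 0.09 = 82.7197

€82.72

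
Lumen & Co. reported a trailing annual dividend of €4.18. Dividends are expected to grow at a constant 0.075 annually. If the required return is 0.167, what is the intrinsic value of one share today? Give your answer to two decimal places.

Gordon growth model: P₀ = D₁/(r − g). D₁ = 4.18 × (1 + 0.075) = 4.4935.
P₀ = 4.4935 / (0.167 − 0.075) = 4.4935 / 0.092 = 48.8424

€48.84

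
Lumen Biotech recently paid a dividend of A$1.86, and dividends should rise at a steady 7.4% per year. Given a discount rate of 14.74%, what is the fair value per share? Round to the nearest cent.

Gordon growth model: P₀ = D₁/(r − g). D₁ = 1.86 × (1 + 0.074) = 1.9976.
P₀ = 1.9976 / (0.1474 − 0.074) = 1.9976 / 0.0734 = 27.2158

A$27.22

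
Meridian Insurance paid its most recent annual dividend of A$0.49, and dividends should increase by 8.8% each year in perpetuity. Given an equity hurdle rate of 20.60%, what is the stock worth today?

Gordon growth model: P₀ = D₁/(r − g). D₁ = 0.49 × (1 + 0.088) = 0.5331.
P₀ = 0.5331 / (0.206 − 0.088) = 0.5331 / 0.118 = 4.5180

A$4.52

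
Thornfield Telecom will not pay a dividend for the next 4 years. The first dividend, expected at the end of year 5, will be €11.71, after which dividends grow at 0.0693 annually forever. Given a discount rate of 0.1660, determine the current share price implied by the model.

Deferred-dividend DDM. At t=4 the remaining stream is a growing perpetuity with first payment D_5 = 11.71.
V_4 = D_5/(r−g) = 11.71/(0.166−0.0693) = 121.0962
P₀ = V_4/(1+r)^4 = 121.0962/(1+0.166)^4 = 65.5143

€65.51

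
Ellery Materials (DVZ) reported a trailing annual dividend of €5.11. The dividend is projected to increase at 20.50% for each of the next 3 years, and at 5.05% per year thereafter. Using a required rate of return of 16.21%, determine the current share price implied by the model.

€70.12

Two-stage DDM. Project D₁…D_3 at 0.205, terminal growth 0.0505, discount at r = 0.1621.
D_1 = 6.1576
D_2 = 7.4198
D_3 = 8.9409
Terminal value at t=3: TV = D_4/(r−g) = 9.3924/(0.1621−0.0505) = 84.1616
P₀ = 6.1576/(1+0.1621)^1 + 7.4198/(1+0.1621)^2 + 8.9409/(1+0.1621)^3 + 84.1616/(1+0.1621)^3 = 70.1169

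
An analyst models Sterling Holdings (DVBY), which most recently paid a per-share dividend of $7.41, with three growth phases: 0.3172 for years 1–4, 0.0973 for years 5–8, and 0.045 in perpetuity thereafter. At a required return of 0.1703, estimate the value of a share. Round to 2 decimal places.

Three-stage DDM. Project D₁…D_8; terminal Gordon value at t=8 with g = 0.045; discount at r = 0.1703.
D_1 = 9.7605
D_2 = 12.8565
D_3 = 16.9345
D_4 = 22.3062
D_5 = 24.4766
D_6 = 26.8581
D_7 = 29.4714
D_8 = 32.3390
TV_8 = 33.7943/(0.1703−0.045) = 269.7068
P₀ = Σ Dₜ/(1+r)ᵗ + TV_8/(1+r)^8 = 157.4311

$157.43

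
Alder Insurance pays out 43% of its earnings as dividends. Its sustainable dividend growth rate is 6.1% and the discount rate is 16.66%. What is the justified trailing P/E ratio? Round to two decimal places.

4.32

Justified trailing P/E = b(1+g)/(r−g) = 0.43×(1+0.061)/(0.1666−0.061) = 4.3204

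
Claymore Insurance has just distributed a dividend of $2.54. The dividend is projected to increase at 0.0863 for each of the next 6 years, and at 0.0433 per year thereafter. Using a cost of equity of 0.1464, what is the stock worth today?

$31.28

Two-stage DDM. Project D₁…D_6 at 0.0863, terminal growth 0.0433, discount at r = 0.1464.
D_1 = 2.7592
D_2 = 2.9973
D_3 = 3.2560
D_4 = 3.5370
D_5 = 3.8422
D_6 = 4.1738
Terminal value at t=6: TV = D_7/(r−g) = 4.3545/(0.1464−0.0433) = 42.2360
P₀ = 2.7592/(1+0.1464)^1 + 2.9973/(1+0.1464)^2 + 3.2560/(1+0.1464)^3 + 3.5370/(1+0.1464)^4 + 3.8422/(1+0.1464)^5 + 4.1738/(1+0.1464)^6 + 42.2360/(1+0.1464)^6 = 31.2821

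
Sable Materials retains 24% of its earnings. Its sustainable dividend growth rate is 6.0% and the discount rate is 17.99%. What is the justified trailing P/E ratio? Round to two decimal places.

Payout ratio b = 1 − 0.24 = 0.76.
Justified trailing P/E = b(1+g)/(r−g) = 0.76×(1+0.06)/(0.1799−0.06) = 6.7189

6.72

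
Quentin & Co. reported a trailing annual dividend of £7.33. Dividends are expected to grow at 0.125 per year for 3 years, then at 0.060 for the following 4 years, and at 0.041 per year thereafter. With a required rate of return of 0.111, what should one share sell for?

Three-stage DDM. Project D₁…D_7; terminal Gordon value at t=7 with g = 0.041; discount at r = 0.111.
D_1 = 8.2462
D_2 = 9.2770
D_3 = 10.4367
D_4 = 11.0629
D_5 = 11.7266
D_6 = 12.4302
D_7 = 13.1760
TV_7 = 13.7163/(0.111−0.041) = 195.9466
P₀ = Σ Dₜ/(1+r)ᵗ + TV_7/(1+r)^7 = 143.4407

£143.44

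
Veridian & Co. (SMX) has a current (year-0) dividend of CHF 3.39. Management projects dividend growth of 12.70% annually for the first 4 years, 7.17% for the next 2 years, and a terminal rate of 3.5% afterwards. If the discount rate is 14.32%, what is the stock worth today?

Three-stage DDM. Project D₁…D_6; terminal Gordon value at t=6 with g = 0.035; discount at r = 0.1432.
D_1 = 3.8205
D_2 = 4.3057
D_3 = 4.8526
D_4 = 5.4688
D_5 = 5.8610
D_6 = 6.2812
TV_6 = 6.5010/(0.1432−0.035) = 60.0835
P₀ = Σ Dₜ/(1+r)ᵗ + TV_6/(1+r)^6 = 45.8186

CHF 45.82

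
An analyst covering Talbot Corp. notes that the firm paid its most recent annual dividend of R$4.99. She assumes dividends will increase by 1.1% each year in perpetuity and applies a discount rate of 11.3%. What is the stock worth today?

R$49.46

Gordon growth model: P₀ = D₁/(r − g). D₁ = 4.99 × (1 + 0.011) = 5.0449.
P₀ = 5.0449 / (0.113 − 0.011) = 5.0449 / 0.102 = 49.4597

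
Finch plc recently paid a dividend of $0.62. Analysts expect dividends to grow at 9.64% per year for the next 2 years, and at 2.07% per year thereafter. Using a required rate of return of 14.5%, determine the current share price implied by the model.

Two-stage DDM. Project D₁…D_2 at 0.0964, terminal growth 0.0207, discount at r = 0.145.
D_1 = 0.6798
D_2 = 0.7453
Terminal value at t=2: TV = D_3/(r−g) = 0.7607/(0.145−0.0207) = 6.1201
P₀ = 0.6798/(1+0.145)^1 + 0.7453/(1+0.145)^2 + 6.1201/(1+0.145)^2 = 5.8303

$5.83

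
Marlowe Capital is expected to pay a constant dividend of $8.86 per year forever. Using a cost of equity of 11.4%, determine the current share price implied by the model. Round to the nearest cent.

$77.72

Zero-growth DDM (perpetuity): P₀ = D/r = 8.86 / 0.114 = 77.7193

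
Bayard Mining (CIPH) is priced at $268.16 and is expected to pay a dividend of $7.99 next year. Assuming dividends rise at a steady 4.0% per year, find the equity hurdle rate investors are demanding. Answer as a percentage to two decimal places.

6.98%

Rearranging the constant-growth DDM: r = D₁/P₀ + g.
r = 7.9900 / 268.16 + 0.04 = 0.02980 + 0.04 = 0.06980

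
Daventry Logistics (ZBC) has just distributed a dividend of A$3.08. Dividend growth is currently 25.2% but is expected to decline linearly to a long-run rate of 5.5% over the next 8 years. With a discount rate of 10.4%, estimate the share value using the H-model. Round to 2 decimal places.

A$115.85

H-model: P₀ = D₀[(1+g_L) + H(g_S−g_L)]/(r−g_L), with H = 8/2 = 4.
P₀ = 3.08 × [(1+0.055) + 4×(0.252−0.055)] / (0.104−0.055)
   = 3.08 × 1.8430 / 0.049 = 115.8457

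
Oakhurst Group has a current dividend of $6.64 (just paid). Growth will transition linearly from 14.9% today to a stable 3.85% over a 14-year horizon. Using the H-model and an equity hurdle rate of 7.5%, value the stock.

$329.64

H-model: P₀ = D₀[(1+g_L) + H(g_S−g_L)]/(r−g_L), with H = 14/2 = 7.
P₀ = 6.64 × [(1+0.0385) + 7×(0.149−0.0385)] / (0.075−0.0385)
   = 6.64 × 1.8120 / 0.0365 = 329.6351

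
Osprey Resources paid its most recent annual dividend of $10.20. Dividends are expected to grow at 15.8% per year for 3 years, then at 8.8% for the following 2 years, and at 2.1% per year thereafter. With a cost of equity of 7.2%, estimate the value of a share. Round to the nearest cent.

Three-stage DDM. Project D₁…D_5; terminal Gordon value at t=5 with g = 0.021; discount at r = 0.072.
D_1 = 11.8116
D_2 = 13.6778
D_3 = 15.8389
D_4 = 17.2328
D_5 = 18.7492
TV_5 = 19.1430/(0.072−0.021) = 375.3524
P₀ = Σ Dₜ/(1+r)ᵗ + TV_5/(1+r)^5 = 327.2041

$327.20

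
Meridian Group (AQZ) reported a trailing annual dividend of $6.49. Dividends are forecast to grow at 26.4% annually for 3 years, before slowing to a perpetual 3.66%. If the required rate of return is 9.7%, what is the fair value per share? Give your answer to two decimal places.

$196.41

Two-stage DDM. Project D₁…D_3 at 0.264, terminal growth 0.0366, discount at r = 0.097.
D_1 = 8.2034
D_2 = 10.3690
D_3 = 13.1065
Terminal value at t=3: TV = D_4/(r−g) = 13.5862/(0.097−0.0366) = 224.9366
P₀ = 8.2034/(1+0.097)^1 + 10.3690/(1+0.097)^2 + 13.1065/(1+0.097)^3 + 224.9366/(1+0.097)^3 = 196.4110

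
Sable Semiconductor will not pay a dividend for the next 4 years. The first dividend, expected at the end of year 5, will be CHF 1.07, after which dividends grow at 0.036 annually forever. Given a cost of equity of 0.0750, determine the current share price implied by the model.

CHF 20.54

Deferred-dividend DDM. At t=4 the remaining stream is a growing perpetuity with first payment D_5 = 1.07.
V_4 = D_5/(r−g) = 1.07/(0.075−0.036) = 27.4359
P₀ = V_4/(1+r)^4 = 27.4359/(1+0.075)^4 = 20.5440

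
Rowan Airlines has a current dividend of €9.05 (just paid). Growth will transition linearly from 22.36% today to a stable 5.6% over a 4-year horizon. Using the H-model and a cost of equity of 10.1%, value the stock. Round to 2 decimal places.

€279.79

H-model: P₀ = D₀[(1+g_L) + H(g_S−g_L)]/(r−g_L), with H = 4/2 = 2.
P₀ = 9.05 × [(1+0.056) + 2×(0.2236−0.056)] / (0.101−0.056)
   = 9.05 × 1.3912 / 0.045 = 279.7858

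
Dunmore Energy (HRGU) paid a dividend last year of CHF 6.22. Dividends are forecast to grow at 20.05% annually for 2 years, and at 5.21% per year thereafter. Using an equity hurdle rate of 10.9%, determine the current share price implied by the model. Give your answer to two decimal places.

Two-stage DDM. Project D₁…D_2 at 0.2005, terminal growth 0.0521, discount at r = 0.109.
D_1 = 7.4671
D_2 = 8.9643
Terminal value at t=2: TV = D_3/(r−g) = 9.4313/(0.109−0.0521) = 165.7523
P₀ = 7.4671/(1+0.109)^1 + 8.9643/(1+0.109)^2 + 165.7523/(1+0.109)^2 = 148.7929

CHF 148.79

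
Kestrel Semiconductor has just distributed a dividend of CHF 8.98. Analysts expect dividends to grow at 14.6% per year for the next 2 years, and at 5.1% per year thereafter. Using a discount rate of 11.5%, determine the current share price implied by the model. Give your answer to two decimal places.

Two-stage DDM. Project D₁…D_2 at 0.146, terminal growth 0.051, discount at r = 0.115.
D_1 = 10.2911
D_2 = 11.7936
Terminal value at t=2: TV = D_3/(r−g) = 12.3951/(0.115−0.051) = 193.6727
P₀ = 10.2911/(1+0.115)^1 + 11.7936/(1+0.115)^2 + 193.6727/(1+0.115)^2 = 174.4984

CHF 174.50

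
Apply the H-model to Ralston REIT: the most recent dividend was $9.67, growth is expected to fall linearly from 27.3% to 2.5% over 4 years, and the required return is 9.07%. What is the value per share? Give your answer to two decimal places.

$223.87

H-model: P₀ = D₀[(1+g_L) + H(g_S−g_L)]/(r−g_L), with H = 4/2 = 2.
P₀ = 9.67 × [(1+0.025) + 2×(0.273−0.025)] / (0.0907−0.025)
   = 9.67 × 1.5210 / 0.0657 = 223.8671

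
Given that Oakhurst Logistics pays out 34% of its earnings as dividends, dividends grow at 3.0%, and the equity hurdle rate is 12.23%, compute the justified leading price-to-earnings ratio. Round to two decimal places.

Justified leading P/E = b/(r−g) = 0.34/(0.1223−0.03) = 3.6836

3.68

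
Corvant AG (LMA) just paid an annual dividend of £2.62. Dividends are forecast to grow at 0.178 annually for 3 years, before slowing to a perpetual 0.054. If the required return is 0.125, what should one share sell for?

£53.28

Two-stage DDM. Project D₁…D_3 at 0.178, terminal growth 0.054, discount at r = 0.125.
D_1 = 3.0864
D_2 = 3.6357
D_3 = 4.2829
Terminal value at t=3: TV = D_4/(r−g) = 4.5142/(0.125−0.054) = 63.5798
P₀ = 3.0864/(1+0.125)^1 + 3.6357/(1+0.125)^2 + 4.2829/(1+0.125)^3 + 63.5798/(1+0.125)^3 = 53.2783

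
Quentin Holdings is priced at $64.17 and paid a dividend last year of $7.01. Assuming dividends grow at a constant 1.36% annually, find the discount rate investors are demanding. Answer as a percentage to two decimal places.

Rearranging the constant-growth DDM: r = D₁/P₀ + g.
D₁ = 7.01 × (1 + 0.0136) = 7.1053.
r = 7.1053 / 64.17 + 0.0136 = 0.11073 + 0.0136 = 0.12433

12.43%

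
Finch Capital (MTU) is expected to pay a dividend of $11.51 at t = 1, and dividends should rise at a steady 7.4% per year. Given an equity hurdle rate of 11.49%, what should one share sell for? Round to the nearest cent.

$281.42

Gordon growth model: P₀ = D₁/(r − g), with D₁ = 11.51 given directly.
P₀ = 11.5100 / (0.1149 − 0.074) = 11.5100 / 0.0409 = 281.4181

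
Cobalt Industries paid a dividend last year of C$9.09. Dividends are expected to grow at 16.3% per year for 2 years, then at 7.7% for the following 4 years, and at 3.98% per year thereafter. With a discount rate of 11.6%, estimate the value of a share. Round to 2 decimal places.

C$172.34

Three-stage DDM. Project D₁…D_6; terminal Gordon value at t=6 with g = 0.0398; discount at r = 0.116.
D_1 = 10.5717
D_2 = 12.2949
D_3 = 13.2416
D_4 = 14.2612
D_5 = 15.3593
D_6 = 16.5419
TV_6 = 17.2003/(0.116−0.0398) = 225.7257
P₀ = Σ Dₜ/(1+r)ᵗ + TV_6/(1+r)^6 = 172.3415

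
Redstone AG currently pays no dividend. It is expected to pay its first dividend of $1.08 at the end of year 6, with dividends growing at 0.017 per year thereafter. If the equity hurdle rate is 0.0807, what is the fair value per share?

Deferred-dividend DDM. At t=5 the remaining stream is a growing perpetuity with first payment D_6 = 1.08.
V_5 = D_6/(r−g) = 1.08/(0.0807−0.017) = 16.9545
P₀ = V_5/(1+r)^5 = 16.9545/(1+0.0807)^5 = 11.5016

$11.50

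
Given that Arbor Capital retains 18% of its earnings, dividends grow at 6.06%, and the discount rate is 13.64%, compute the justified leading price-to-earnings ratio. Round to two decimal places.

Payout ratio b = 1 − 0.18 = 0.82.
Justified leading P/E = b/(r−g) = 0.82/(0.1364−0.0606) = 10.8179

10.82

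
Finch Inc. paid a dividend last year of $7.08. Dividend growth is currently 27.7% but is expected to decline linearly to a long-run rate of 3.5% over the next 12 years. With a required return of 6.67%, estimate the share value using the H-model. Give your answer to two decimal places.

$555.46

H-model: P₀ = D₀[(1+g_L) + H(g_S−g_L)]/(r−g_L), with H = 12/2 = 6.
P₀ = 7.08 × [(1+0.035) + 6×(0.277−0.035)] / (0.0667−0.035)
   = 7.08 × 2.4870 / 0.0317 = 555.4562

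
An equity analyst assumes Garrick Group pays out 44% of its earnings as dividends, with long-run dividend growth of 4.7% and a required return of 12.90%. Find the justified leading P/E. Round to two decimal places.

Justified leading P/E = b/(r−g) = 0.44/(0.129−0.047) = 5.3659

5.37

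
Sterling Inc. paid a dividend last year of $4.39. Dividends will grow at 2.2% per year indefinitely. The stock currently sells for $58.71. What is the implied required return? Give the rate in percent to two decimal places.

Rearranging the constant-growth DDM: r = D₁/P₀ + g.
D₁ = 4.39 × (1 + 0.022) = 4.4866.
r = 4.4866 / 58.71 + 0.022 = 0.07642 + 0.022 = 0.09842

9.84%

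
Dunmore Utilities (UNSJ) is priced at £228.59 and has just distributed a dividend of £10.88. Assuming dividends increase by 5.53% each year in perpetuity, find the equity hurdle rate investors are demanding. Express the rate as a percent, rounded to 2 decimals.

Rearranging the constant-growth DDM: r = D₁/P₀ + g.
D₁ = 10.88 × (1 + 0.0553) = 11.4817.
r = 11.4817 / 228.59 + 0.0553 = 0.05023 + 0.0553 = 0.10553

10.55%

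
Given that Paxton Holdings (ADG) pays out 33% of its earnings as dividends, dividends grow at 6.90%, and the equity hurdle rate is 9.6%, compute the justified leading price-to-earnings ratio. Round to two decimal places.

Justified leading P/E = b/(r−g) = 0.33/(0.096−0.069) = 12.2222

12.22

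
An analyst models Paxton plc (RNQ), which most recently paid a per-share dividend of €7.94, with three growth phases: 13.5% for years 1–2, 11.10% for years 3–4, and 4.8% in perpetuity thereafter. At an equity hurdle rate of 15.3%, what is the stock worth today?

Three-stage DDM. Project D₁…D_4; terminal Gordon value at t=4 with g = 0.048; discount at r = 0.153.
D_1 = 9.0119
D_2 = 10.2285
D_3 = 11.3639
D_4 = 12.6253
TV_4 = 13.2313/(0.153−0.048) = 126.0121
P₀ = Σ Dₜ/(1+r)ᵗ + TV_4/(1+r)^4 = 101.3684

€101.37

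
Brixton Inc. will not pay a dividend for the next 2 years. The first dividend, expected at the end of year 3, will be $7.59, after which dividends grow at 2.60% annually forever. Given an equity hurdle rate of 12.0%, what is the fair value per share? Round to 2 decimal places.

Deferred-dividend DDM. At t=2 the remaining stream is a growing perpetuity with first payment D_3 = 7.59.
V_2 = D_3/(r−g) = 7.59/(0.12−0.026) = 80.7447
P₀ = V_2/(1+r)^2 = 80.7447/(1+0.12)^2 = 64.3692

$64.37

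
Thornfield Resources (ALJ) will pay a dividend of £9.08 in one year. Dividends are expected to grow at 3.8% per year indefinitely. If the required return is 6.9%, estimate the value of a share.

£292.90

Gordon growth model: P₀ = D₁/(r − g), with D₁ = 9.08 given directly.
P₀ = 9.0800 / (0.069 − 0.038) = 9.0800 / 0.031 = 292.9032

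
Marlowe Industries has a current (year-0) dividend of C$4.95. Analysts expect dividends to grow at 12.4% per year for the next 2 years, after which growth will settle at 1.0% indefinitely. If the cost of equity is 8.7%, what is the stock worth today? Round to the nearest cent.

C$79.84

Two-stage DDM. Project D₁…D_2 at 0.124, terminal growth 0.01, discount at r = 0.087.
D_1 = 5.5638
D_2 = 6.2537
Terminal value at t=2: TV = D_3/(r−g) = 6.3162/(0.087−0.01) = 82.0292
P₀ = 5.5638/(1+0.087)^1 + 6.2537/(1+0.087)^2 + 82.0292/(1+0.087)^2 = 79.8352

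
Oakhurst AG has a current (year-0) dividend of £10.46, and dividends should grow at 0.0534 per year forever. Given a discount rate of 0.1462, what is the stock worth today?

Gordon growth model: P₀ = D₁/(r − g). D₁ = 10.46 × (1 + 0.0534) = 11.0186.
P₀ = 11.0186 / (0.1462 − 0.0534) = 11.0186 / 0.0928 = 118.7345

£118.73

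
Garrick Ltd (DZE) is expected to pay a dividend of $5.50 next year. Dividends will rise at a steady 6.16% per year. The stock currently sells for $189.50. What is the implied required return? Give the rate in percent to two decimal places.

9.06%

Rearranging the constant-growth DDM: r = D₁/P₀ + g.
r = 5.5000 / 189.50 + 0.0616 = 0.02902 + 0.0616 = 0.09062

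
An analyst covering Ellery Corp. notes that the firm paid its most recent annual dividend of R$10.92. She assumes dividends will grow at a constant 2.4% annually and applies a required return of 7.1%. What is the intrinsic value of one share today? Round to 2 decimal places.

Gordon growth model: P₀ = D₁/(r − g). D₁ = 10.92 × (1 + 0.024) = 11.1821.
P₀ = 11.1821 / (0.071 − 0.024) = 11.1821 / 0.047 = 237.9166

R$237.92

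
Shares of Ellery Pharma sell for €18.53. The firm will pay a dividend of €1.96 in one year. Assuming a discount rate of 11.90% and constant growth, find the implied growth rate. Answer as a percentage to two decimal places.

From P₀ = D₁/(r − g), the implied growth is g = r − D₁/P₀.
g = 0.119 − 1.96/18.53 = 0.119 − 0.10577 = 0.01323

1.32%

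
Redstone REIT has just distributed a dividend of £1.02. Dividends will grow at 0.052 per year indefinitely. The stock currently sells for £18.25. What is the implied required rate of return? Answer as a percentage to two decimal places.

Rearranging the constant-growth DDM: r = D₁/P₀ + g.
D₁ = 1.02 × (1 + 0.052) = 1.0730.
r = 1.0730 / 18.25 + 0.052 = 0.05880 + 0.052 = 0.11080

11.08%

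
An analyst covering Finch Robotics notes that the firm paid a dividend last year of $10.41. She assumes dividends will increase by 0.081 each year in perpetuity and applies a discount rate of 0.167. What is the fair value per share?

$130.85

Gordon growth model: P₀ = D₁/(r − g). D₁ = 10.41 × (1 + 0.081) = 11.2532.
P₀ = 11.2532 / (0.167 − 0.081) = 11.2532 / 0.086 = 130.8513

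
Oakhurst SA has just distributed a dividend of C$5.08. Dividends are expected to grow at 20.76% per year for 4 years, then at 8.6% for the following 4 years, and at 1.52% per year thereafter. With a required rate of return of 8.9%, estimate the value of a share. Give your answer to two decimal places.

C$161.51

Three-stage DDM. Project D₁…D_8; terminal Gordon value at t=8 with g = 0.0152; discount at r = 0.089.
D_1 = 6.1346
D_2 = 7.4082
D_3 = 8.9461
D_4 = 10.8033
D_5 = 11.7324
D_6 = 12.7414
D_7 = 13.8371
D_8 = 15.0271
TV_8 = 15.2555/(0.089−0.0152) = 206.7144
P₀ = Σ Dₜ/(1+r)ᵗ + TV_8/(1+r)^8 = 161.5110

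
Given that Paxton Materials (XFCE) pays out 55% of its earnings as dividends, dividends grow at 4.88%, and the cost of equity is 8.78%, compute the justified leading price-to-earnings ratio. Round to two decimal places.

14.10

Justified leading P/E = b/(r−g) = 0.55/(0.0878−0.0488) = 14.1026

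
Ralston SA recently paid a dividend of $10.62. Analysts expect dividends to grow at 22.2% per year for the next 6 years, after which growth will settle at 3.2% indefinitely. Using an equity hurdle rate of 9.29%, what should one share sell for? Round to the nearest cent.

$447.58

Two-stage DDM. Project D₁…D_6 at 0.222, terminal growth 0.032, discount at r = 0.0929.
D_1 = 12.9776
D_2 = 15.8587
D_3 = 19.3793
D_4 = 23.6815
D_5 = 28.9388
D_6 = 35.3632
Terminal value at t=6: TV = D_7/(r−g) = 36.4948/(0.0929−0.032) = 599.2584
P₀ = 12.9776/(1+0.0929)^1 + 15.8587/(1+0.0929)^2 + 19.3793/(1+0.0929)^3 + 23.6815/(1+0.0929)^4 + 28.9388/(1+0.0929)^5 + 35.3632/(1+0.0929)^6 + 599.2584/(1+0.0929)^6 = 447.5759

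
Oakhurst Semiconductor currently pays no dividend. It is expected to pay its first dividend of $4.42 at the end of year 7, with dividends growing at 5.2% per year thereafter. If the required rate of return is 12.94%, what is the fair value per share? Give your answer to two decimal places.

$27.52

Deferred-dividend DDM. At t=6 the remaining stream is a growing perpetuity with first payment D_7 = 4.42.
V_6 = D_7/(r−g) = 4.42/(0.1294−0.052) = 57.1059
P₀ = V_6/(1+r)^6 = 57.1059/(1+0.1294)^6 = 27.5166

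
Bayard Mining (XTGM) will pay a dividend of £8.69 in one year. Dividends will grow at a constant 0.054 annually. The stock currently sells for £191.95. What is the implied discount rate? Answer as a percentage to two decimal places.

Rearranging the constant-growth DDM: r = D₁/P₀ + g.
r = 8.6900 / 191.95 + 0.054 = 0.04527 + 0.054 = 0.09927

9.93%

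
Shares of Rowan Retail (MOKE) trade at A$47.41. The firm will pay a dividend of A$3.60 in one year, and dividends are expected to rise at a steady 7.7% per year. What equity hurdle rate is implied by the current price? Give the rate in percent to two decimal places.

15.29%

Rearranging the constant-growth DDM: r = D₁/P₀ + g.
r = 3.6000 / 47.41 + 0.077 = 0.07593 + 0.077 = 0.15293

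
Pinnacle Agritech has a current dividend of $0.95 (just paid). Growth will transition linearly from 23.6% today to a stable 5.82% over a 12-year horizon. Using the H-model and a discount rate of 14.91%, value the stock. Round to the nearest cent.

H-model: P₀ = D₀[(1+g_L) + H(g_S−g_L)]/(r−g_L), with H = 12/2 = 6.
P₀ = 0.95 × [(1+0.0582) + 6×(0.236−0.0582)] / (0.1491−0.0582)
   = 0.95 × 2.1250 / 0.0909 = 22.2085

$22.21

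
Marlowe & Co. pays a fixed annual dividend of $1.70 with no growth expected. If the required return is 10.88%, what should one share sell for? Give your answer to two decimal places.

$15.62

Zero-growth DDM (perpetuity): P₀ = D/r = 1.70 / 0.1088 = 15.6250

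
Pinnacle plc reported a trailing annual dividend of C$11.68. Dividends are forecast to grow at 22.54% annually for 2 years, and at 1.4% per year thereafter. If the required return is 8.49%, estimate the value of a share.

C$241.21

Two-stage DDM. Project D₁…D_2 at 0.2254, terminal growth 0.014, discount at r = 0.0849.
D_1 = 14.3127
D_2 = 17.5387
Terminal value at t=2: TV = D_3/(r−g) = 17.7843/(0.0849−0.014) = 250.8363
P₀ = 14.3127/(1+0.0849)^1 + 17.5387/(1+0.0849)^2 + 250.8363/(1+0.0849)^2 = 241.2072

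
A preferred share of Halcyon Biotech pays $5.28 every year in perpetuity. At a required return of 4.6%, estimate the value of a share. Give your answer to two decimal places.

Zero-growth DDM (perpetuity): P₀ = D/r = 5.28 / 0.046 = 114.7826

$114.78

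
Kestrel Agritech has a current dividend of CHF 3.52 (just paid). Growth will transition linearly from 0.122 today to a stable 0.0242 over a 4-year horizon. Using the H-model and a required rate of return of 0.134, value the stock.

CHF 39.10

H-model: P₀ = D₀[(1+g_L) + H(g_S−g_L)]/(r−g_L), with H = 4/2 = 2.
P₀ = 3.52 × [(1+0.0242) + 2×(0.122−0.0242)] / (0.134−0.0242)
   = 3.52 × 1.2198 / 0.1098 = 39.1047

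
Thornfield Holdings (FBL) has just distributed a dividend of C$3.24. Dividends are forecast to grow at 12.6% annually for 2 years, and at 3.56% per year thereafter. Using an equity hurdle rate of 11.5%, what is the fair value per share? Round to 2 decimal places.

Two-stage DDM. Project D₁…D_2 at 0.126, terminal growth 0.0356, discount at r = 0.115.
D_1 = 3.6482
D_2 = 4.1079
Terminal value at t=2: TV = D_3/(r−g) = 4.2542/(0.115−0.0356) = 53.5788
P₀ = 3.6482/(1+0.115)^1 + 4.1079/(1+0.115)^2 + 53.5788/(1+0.115)^2 = 49.6729

C$49.67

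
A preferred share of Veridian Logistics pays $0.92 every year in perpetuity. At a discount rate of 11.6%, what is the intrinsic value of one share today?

Zero-growth DDM (perpetuity): P₀ = D/r = 0.92 / 0.116 = 7.9310

$7.93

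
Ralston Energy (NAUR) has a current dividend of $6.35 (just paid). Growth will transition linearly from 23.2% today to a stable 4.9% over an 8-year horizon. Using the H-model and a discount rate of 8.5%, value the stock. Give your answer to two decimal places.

H-model: P₀ = D₀[(1+g_L) + H(g_S−g_L)]/(r−g_L), with H = 8/2 = 4.
P₀ = 6.35 × [(1+0.049) + 4×(0.232−0.049)] / (0.085−0.049)
   = 6.35 × 1.7810 / 0.036 = 314.1486

$314.15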